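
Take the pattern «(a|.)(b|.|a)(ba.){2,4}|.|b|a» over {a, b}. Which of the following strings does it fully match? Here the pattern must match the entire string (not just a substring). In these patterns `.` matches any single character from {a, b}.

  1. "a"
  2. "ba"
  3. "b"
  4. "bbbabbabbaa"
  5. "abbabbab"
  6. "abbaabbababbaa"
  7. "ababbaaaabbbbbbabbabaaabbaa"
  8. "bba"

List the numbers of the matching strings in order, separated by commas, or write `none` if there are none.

1 → match
2 → no match
3 → match
4 → match
5 → match
6 → no match
7 → no match
8 → no match

1, 3, 4, 5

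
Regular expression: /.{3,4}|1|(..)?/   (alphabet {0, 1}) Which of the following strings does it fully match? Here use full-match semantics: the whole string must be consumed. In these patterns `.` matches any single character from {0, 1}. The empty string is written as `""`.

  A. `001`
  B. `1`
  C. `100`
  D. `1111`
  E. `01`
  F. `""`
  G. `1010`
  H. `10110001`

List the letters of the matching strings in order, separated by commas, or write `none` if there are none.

A → match
B → match
C → match
D → match
E → match
F → match
G → match
H → no match

A, B, C, D, E, F, G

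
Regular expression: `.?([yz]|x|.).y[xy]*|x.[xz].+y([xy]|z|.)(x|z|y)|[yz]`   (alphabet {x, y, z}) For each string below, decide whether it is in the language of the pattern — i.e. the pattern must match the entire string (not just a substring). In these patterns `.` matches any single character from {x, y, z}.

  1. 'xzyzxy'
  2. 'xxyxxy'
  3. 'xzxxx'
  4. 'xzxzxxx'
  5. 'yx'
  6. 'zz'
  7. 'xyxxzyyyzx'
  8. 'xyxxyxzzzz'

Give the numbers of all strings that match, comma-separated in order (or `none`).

2, 7

1. 'xzyzxy' → no match
2. 'xxyxxy' → match
3. 'xzxxx' → no match
4. 'xzxzxxx' → no match
5. 'yx' → no match
6. 'zz' → no match
7. 'xyxxzyyyzx' → match
8. 'xyxxyxzzzz' → no match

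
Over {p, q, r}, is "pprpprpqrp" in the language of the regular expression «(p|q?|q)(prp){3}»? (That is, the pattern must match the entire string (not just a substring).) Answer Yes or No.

Every match must end with "prp", but "pprpprpqrp" does not.

No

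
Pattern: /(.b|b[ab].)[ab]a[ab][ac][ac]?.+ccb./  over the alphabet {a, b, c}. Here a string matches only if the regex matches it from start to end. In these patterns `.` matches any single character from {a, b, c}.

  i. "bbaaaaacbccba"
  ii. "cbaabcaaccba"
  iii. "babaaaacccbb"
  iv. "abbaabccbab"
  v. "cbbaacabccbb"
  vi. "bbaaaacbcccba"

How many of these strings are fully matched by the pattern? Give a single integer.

i → match
ii → match
iii → match
iv → no match
v → match
vi → match
Total matched: 5

5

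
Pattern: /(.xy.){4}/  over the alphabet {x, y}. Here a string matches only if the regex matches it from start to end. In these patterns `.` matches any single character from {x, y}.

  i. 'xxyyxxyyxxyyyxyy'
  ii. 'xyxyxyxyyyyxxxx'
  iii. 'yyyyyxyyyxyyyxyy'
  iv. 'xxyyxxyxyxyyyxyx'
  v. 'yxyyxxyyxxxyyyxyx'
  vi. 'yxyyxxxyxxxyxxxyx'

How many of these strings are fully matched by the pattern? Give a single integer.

i → match
ii → no match
iii → no match
iv → match
v → no match
vi → no match
Total matched: 2

2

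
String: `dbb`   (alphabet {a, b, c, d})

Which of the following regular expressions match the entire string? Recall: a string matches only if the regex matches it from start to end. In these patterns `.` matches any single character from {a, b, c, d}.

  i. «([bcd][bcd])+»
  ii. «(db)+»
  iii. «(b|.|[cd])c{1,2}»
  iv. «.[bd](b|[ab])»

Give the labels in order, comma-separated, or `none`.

i → no match
ii → no match — must end with `db`
iii → no match — must end with `c`
iv → match

iv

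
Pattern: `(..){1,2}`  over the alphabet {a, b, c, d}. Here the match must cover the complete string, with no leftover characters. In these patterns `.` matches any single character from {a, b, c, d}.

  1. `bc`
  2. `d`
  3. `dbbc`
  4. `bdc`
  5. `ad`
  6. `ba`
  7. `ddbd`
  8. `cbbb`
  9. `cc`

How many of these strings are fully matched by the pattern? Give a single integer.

7

1 → match
2 → no match
3 → match
4 → no match
5 → match
6 → match
7 → match
8 → match
9 → match
Total matched: 7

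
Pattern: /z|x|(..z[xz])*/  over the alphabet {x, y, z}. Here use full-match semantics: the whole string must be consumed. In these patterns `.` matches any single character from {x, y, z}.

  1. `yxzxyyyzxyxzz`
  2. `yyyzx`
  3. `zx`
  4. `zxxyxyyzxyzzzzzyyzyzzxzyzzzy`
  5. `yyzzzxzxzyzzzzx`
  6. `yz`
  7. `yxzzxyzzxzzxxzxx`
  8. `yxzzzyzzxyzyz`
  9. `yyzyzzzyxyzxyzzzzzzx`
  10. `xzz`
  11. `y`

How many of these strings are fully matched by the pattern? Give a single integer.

0

1 → no match
2 → no match
3 → no match
4 → no match
5 → no match
6 → no match
7 → no match
8 → no match
9 → no match
10 → no match
11 → no match
Total matched: 0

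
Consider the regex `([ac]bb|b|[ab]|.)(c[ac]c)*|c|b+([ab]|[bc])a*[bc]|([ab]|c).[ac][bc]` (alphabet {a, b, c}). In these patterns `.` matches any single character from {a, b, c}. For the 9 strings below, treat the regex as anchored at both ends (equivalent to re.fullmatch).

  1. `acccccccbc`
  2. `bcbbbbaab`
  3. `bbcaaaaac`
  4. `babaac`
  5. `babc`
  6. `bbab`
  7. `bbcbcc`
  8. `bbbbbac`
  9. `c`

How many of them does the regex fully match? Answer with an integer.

4

1 → no match
2 → no match
3 → match
4 → no match
5 → no match
6 → match
7 → no match
8 → match
9 → match
Total matched: 4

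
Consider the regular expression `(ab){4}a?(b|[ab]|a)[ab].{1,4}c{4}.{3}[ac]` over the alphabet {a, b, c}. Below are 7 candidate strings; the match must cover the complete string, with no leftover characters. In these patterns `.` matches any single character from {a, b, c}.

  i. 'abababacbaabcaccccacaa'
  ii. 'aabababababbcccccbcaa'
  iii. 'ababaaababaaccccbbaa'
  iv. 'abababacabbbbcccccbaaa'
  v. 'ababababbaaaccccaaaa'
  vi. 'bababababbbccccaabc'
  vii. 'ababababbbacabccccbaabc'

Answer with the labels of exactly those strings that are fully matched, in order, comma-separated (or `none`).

v

i → no match
ii → no match — must start with 'ab'
iii → no match
iv → no match
v → match
vi → no match — must start with 'ab'
vii → no match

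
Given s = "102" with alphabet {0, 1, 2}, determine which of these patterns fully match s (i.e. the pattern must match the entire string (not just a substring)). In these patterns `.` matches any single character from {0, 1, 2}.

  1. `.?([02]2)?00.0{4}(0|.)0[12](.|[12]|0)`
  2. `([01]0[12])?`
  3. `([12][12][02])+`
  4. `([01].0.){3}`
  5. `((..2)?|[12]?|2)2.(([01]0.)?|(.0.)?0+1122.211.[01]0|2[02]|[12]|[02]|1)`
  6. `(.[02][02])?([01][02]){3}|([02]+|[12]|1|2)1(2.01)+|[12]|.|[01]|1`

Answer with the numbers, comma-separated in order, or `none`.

2

1 → no match
2 → match
3 → no match
4 → no match
5 → no match
6 → no match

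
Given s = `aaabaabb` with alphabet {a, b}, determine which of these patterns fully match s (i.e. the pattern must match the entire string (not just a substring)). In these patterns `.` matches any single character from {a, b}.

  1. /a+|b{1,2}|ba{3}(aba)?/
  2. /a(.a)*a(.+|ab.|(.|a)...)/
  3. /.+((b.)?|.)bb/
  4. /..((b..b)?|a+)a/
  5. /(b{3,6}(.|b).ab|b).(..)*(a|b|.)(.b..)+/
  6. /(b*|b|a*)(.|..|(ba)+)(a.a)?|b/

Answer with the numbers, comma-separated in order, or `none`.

2, 3

1 → no match
2 → match
3 → match
4 → no match — must end with `a`
5 → no match — must start with `b`
6 → no match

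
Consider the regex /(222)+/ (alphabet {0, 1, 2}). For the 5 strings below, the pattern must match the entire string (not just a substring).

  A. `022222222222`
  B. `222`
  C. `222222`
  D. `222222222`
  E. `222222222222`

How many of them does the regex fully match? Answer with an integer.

4

A → no match — must start with `222`
B → match
C → match
D → match
E → match
Total matched: 4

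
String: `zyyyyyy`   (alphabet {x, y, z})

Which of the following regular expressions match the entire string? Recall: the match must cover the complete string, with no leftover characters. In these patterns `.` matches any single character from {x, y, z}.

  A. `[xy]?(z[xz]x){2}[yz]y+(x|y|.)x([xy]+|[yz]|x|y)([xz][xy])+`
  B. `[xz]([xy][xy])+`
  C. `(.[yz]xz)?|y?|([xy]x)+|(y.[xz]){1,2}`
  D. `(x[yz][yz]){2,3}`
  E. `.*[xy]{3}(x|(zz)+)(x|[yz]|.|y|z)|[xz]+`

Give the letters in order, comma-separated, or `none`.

A → no match
B → match
C → no match
D → no match — must start with `x`
E → no match

B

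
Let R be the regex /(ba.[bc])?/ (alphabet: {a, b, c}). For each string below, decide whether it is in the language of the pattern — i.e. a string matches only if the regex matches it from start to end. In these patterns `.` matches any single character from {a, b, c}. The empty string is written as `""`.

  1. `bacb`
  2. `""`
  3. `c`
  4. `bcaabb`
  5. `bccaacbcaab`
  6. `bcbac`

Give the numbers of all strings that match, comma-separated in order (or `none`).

1. `bacb` → match
2. `""` → match
3. `c` → no match
4. `bcaabb` → no match
5. `bccaacbcaab` → no match
6. `bcbac` → no match

1, 2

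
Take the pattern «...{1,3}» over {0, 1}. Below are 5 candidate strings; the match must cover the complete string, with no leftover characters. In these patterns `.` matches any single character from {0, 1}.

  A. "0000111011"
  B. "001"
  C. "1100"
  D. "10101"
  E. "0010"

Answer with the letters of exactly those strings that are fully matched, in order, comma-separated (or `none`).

A → no match
B → match
C → match
D → match
E → match

B, C, D, E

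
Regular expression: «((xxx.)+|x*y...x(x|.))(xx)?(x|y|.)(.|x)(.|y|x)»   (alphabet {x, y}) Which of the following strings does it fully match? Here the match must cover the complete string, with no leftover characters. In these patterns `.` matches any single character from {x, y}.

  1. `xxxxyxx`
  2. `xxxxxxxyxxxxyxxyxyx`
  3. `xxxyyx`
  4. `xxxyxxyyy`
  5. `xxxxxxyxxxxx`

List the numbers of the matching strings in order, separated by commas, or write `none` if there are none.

1, 4

1 → match
2 → no match
3 → no match
4 → match
5 → no match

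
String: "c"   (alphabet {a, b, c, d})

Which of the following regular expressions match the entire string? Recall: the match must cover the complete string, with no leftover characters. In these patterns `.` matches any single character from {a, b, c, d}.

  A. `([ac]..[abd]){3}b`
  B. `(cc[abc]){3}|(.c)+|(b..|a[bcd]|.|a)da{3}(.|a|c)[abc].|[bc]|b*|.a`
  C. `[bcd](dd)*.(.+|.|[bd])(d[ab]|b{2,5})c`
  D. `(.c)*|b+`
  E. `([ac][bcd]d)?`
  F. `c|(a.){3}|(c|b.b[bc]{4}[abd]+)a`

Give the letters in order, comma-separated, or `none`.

A → no match — must end with "b"
B → match
C → no match
D → no match
E → no match
F → match

B, F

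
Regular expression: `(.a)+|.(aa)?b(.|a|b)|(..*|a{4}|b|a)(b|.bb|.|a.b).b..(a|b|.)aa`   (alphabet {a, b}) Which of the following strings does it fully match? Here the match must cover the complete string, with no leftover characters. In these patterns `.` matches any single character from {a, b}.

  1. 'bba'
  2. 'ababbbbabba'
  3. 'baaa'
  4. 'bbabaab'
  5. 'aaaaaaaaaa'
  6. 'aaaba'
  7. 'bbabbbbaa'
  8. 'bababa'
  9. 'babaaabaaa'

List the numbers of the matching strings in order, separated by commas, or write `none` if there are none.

1, 3, 5, 6, 7, 8, 9

1 → match
2 → no match
3 → match
4 → no match
5 → match
6 → match
7 → match
8 → match
9 → match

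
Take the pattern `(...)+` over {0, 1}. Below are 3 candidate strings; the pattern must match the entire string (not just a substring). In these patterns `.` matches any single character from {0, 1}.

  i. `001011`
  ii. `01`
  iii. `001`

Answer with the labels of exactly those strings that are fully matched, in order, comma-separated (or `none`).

i, iii

i → match
ii → no match
iii → match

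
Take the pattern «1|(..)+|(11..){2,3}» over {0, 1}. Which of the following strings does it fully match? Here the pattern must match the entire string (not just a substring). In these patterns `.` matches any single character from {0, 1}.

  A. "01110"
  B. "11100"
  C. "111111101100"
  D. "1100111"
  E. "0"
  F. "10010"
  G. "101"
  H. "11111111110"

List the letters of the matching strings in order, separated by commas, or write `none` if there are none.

A → no match
B → no match
C → match
D → no match
E → no match
F → no match
G → no match
H → no match

C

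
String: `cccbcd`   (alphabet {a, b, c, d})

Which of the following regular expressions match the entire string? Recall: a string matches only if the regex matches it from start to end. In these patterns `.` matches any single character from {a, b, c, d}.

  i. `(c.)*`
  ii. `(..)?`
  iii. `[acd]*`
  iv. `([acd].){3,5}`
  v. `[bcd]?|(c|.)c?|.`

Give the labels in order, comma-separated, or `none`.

i → match
ii → no match
iii → no match
iv → match
v → no match

i, iv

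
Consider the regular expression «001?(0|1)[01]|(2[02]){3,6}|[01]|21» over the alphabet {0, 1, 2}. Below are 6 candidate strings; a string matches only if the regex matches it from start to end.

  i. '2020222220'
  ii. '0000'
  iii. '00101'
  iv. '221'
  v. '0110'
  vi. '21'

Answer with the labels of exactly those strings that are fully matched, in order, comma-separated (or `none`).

i, ii, iii, vi

i → match
ii → match
iii → match
iv → no match
v → no match
vi → match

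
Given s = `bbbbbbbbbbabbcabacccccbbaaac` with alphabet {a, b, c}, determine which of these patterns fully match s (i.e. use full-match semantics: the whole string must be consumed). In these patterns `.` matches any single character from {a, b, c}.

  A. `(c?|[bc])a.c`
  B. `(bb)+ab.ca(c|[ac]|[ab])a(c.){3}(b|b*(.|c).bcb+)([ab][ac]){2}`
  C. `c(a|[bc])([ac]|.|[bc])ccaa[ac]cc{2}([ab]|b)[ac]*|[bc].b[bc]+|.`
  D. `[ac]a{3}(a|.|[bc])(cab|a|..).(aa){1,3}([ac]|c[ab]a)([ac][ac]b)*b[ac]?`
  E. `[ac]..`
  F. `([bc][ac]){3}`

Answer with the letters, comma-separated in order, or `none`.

A → no match
B → match
C → no match
D → no match
E → no match
F → no match

B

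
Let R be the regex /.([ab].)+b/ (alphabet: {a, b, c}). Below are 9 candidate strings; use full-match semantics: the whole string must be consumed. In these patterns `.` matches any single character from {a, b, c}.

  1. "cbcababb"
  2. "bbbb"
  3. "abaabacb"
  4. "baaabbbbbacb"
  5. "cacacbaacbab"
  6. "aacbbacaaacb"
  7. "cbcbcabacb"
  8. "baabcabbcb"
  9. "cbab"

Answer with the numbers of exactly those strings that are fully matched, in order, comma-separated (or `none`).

1, 2, 3, 4, 5, 6, 7, 8, 9

1. "cbcababb" → match
2. "bbbb" → match
3. "abaabacb" → match
4. "baaabbbbbacb" → match
5. "cacacbaacbab" → match
6. "aacbbacaaacb" → match
7. "cbcbcabacb" → match
8. "baabcabbcb" → match
9. "cbab" → match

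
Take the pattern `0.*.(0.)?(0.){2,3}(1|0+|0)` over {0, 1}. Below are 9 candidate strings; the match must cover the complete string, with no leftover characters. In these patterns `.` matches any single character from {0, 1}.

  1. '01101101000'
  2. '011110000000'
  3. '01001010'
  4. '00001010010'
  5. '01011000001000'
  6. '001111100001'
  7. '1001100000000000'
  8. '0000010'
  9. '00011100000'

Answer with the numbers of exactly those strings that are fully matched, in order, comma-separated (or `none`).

1 → match
2 → match
3 → match
4 → no match
5 → match
6 → match
7 → no match — must start with '0'
8 → match
9 → match

1, 2, 3, 5, 6, 8, 9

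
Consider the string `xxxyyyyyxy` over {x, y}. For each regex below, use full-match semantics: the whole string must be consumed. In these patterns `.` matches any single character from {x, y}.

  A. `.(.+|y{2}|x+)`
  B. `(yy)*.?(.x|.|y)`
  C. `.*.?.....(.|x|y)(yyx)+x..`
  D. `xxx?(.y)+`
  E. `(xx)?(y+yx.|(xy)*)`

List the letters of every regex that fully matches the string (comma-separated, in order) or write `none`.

A, D

A → match
B → no match
C → no match
D → match
E → no match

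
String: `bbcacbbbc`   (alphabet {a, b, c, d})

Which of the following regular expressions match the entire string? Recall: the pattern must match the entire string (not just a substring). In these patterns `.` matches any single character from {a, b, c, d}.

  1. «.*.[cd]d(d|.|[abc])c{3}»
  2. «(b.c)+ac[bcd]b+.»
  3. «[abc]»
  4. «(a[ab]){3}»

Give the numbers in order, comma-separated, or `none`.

1 → no match
2 → match
3 → no match
4 → no match — must start with `a`

2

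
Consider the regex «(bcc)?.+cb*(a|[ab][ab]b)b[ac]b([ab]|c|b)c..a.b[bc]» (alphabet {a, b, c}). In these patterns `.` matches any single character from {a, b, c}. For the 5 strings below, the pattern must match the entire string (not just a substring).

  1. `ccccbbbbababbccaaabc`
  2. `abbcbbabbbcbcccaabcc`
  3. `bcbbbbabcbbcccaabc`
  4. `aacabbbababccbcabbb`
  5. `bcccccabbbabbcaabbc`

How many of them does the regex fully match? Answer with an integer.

1 → match
2 → no match
3 → match
4 → no match
5 → no match
Total matched: 2

2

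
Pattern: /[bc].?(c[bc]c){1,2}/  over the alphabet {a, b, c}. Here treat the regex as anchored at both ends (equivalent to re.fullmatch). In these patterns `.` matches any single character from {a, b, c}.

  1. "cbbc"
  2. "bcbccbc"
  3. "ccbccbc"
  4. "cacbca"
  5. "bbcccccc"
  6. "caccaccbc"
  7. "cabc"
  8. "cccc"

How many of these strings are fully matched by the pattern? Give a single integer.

4

1 → no match
2 → match
3 → match
4 → no match — must end with "c"
5 → match
6 → no match
7 → no match
8 → match
Total matched: 4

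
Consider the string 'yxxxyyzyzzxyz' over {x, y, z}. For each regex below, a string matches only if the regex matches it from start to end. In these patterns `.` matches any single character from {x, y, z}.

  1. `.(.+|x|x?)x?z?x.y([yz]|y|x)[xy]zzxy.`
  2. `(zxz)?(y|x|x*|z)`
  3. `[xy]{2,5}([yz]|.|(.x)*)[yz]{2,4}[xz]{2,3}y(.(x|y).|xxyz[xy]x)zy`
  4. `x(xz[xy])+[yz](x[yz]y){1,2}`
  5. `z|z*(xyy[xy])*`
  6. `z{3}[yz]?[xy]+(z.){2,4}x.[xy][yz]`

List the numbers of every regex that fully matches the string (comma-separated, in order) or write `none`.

1

1 → match
2 → no match
3 → no match — must end with 'zy'
4 → no match — must start with 'xxz'
5 → no match
6 → no match — must start with 'z'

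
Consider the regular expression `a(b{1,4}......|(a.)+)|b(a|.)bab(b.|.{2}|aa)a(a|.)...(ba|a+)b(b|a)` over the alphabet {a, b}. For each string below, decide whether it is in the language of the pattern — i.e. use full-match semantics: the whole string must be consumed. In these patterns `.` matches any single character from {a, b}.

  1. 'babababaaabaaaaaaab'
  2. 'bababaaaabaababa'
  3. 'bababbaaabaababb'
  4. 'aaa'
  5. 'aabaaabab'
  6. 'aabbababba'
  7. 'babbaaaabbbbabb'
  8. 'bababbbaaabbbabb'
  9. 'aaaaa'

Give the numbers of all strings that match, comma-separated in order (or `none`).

1 → no match
2 → match
3 → match
4. 'aaa' → match
5. 'aabaaabab' → match
6. 'aabbababba' → no match
7 → no match
8 → match
9. 'aaaaa' → match

2, 3, 4, 5, 8, 9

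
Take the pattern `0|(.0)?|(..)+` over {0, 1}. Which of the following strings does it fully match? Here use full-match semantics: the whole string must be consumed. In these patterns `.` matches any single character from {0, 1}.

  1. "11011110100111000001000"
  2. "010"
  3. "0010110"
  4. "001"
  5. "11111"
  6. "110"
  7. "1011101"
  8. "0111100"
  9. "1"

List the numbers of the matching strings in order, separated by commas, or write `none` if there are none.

1 → no match
2 → no match
3 → no match
4 → no match
5 → no match
6 → no match
7 → no match
8 → no match
9 → no match

none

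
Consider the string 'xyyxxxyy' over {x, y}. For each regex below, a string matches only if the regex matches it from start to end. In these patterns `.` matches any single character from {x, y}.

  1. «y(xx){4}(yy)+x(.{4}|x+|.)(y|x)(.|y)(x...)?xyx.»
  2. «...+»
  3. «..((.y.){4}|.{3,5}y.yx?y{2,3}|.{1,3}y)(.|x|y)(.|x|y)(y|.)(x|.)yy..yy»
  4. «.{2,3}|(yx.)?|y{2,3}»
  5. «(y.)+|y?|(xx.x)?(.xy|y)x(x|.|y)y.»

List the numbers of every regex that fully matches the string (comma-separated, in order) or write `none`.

2

1 → no match — must start with 'yxx'
2 → match
3 → no match
4 → no match
5 → no match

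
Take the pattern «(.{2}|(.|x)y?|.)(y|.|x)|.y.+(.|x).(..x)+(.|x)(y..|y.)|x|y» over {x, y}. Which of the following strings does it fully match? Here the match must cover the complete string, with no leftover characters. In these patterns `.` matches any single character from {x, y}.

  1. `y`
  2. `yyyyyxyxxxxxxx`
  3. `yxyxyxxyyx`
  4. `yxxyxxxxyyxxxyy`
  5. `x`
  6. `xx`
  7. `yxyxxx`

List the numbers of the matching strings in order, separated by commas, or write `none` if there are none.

1, 5, 6

1 → match
2 → no match
3 → no match
4 → no match
5 → match
6 → match
7 → no match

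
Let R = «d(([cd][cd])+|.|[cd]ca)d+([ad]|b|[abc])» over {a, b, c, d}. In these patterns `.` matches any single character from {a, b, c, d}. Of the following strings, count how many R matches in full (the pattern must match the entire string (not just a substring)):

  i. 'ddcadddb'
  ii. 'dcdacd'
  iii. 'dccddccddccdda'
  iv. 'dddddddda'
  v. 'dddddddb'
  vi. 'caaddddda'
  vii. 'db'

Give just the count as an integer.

i → match
ii → no match
iii → match
iv → match
v → match
vi → no match — must start with 'd'
vii → no match
Total matched: 4

4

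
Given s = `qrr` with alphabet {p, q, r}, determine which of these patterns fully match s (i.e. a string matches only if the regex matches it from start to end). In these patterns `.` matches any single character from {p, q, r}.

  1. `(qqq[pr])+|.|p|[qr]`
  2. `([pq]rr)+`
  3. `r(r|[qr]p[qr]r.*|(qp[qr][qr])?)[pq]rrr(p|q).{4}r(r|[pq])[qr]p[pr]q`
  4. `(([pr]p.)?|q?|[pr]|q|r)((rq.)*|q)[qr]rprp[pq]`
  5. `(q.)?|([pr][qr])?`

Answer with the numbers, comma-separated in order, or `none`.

2

1 → no match
2 → match
3 → no match — must start with `r`
4 → no match
5 → no match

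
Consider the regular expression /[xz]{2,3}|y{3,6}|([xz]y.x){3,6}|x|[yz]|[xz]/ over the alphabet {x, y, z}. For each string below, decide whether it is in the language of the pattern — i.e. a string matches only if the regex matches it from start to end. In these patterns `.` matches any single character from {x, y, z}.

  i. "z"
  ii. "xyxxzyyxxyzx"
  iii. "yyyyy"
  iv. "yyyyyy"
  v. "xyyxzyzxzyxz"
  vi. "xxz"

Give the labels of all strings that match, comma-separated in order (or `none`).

i, ii, iii, iv, vi

i → match
ii → match
iii → match
iv → match
v → no match
vi → match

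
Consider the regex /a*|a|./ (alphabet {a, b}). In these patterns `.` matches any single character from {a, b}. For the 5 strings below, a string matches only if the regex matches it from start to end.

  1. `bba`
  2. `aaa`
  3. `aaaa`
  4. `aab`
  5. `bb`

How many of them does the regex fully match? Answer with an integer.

1 → no match
2 → match
3 → match
4 → no match
5 → no match
Total matched: 2

2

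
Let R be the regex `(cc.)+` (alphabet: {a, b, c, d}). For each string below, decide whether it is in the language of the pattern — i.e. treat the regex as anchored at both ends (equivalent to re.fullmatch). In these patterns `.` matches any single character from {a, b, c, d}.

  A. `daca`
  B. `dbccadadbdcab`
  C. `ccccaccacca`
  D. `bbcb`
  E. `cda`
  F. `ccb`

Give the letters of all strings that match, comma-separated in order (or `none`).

A. `daca` → no match — must start with `cc`
B → no match — must start with `cc`
C. `ccccaccacca` → no match
D. `bbcb` → no match — must start with `cc`
E. `cda` → no match — must start with `cc`
F. `ccb` → match

F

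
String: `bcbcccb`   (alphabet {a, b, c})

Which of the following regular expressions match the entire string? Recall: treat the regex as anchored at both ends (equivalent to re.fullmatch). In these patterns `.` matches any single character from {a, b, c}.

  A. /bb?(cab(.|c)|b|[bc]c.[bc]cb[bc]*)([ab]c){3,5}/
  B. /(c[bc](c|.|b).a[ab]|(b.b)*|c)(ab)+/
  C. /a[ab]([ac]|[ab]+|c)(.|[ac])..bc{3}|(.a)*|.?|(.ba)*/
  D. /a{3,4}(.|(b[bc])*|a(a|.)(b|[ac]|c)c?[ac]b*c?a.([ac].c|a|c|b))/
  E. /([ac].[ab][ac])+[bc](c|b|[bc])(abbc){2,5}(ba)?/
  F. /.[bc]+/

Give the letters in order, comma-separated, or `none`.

A → no match — must end with `c`
B → no match — must end with `ab`
C → no match
D → no match — must start with `a`
E → no match
F → match

F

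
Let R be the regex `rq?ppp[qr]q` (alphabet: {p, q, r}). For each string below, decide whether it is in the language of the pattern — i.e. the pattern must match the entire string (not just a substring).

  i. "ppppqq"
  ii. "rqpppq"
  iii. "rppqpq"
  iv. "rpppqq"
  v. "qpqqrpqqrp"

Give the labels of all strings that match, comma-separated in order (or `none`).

i → no match — must start with "r"
ii → no match
iii → no match
iv → match
v → no match — must start with "r"

iv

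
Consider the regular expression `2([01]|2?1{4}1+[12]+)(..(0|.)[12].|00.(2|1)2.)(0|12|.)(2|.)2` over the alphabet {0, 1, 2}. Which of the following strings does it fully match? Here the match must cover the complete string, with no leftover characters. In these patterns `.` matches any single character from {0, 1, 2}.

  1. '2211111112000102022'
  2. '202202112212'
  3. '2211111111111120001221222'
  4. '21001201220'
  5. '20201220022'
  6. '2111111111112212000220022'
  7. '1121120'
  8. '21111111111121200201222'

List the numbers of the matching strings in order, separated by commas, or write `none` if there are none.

3, 6, 8

1 → no match
2 → no match
3 → match
4 → no match — must end with '2'
5 → no match
6 → match
7 → no match — must start with '2'
8 → match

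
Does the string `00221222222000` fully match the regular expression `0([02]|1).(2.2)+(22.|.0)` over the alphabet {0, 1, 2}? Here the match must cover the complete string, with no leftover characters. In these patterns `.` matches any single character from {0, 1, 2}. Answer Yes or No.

No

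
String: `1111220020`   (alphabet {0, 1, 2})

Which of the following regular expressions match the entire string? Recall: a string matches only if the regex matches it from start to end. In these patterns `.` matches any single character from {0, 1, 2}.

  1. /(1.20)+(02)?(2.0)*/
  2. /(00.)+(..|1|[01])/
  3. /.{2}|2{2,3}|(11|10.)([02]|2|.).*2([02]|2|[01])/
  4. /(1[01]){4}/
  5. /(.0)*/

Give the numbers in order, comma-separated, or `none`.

3

1 → no match
2 → no match — must start with `00`
3 → match
4 → no match
5 → no match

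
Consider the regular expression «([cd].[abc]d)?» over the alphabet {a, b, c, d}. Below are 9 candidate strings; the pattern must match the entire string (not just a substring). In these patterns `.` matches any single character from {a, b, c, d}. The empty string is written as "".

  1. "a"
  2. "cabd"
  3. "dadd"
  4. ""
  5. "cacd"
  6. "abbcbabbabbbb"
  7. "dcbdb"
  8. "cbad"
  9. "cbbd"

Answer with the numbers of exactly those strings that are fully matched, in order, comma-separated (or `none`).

1 → no match
2 → match
3 → no match
4 → match
5 → match
6 → no match
7 → no match
8 → match
9 → match

2, 4, 5, 8, 9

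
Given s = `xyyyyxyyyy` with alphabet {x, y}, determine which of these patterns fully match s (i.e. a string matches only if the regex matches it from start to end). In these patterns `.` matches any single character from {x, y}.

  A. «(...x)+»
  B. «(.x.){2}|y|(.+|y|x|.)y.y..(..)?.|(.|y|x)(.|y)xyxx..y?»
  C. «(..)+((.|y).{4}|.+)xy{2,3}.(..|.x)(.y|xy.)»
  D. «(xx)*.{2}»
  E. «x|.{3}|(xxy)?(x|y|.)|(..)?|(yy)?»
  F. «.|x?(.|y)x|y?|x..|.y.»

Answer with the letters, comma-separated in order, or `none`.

A → no match — must end with `x`
B → match
C → no match
D → no match
E → no match
F → no match

B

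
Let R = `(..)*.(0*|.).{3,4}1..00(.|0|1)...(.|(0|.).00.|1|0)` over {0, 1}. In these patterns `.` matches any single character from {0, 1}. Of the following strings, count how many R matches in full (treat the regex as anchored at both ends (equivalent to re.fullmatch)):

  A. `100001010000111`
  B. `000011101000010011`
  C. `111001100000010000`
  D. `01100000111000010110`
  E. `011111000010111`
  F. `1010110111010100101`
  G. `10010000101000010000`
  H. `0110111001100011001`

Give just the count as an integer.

A → match
B → match
C → no match
D → match
E → match
F → no match
G → match
H → match
Total matched: 6

6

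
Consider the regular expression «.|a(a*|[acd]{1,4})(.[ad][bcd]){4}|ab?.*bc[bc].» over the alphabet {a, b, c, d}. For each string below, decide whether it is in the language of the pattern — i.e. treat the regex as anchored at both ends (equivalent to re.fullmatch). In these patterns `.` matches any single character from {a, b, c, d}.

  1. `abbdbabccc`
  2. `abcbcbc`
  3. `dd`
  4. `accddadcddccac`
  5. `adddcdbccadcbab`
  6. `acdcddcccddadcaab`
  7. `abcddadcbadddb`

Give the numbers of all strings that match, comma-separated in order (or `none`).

1, 2, 4

1 → match
2 → match
3 → no match
4 → match
5 → no match
6 → no match
7 → no match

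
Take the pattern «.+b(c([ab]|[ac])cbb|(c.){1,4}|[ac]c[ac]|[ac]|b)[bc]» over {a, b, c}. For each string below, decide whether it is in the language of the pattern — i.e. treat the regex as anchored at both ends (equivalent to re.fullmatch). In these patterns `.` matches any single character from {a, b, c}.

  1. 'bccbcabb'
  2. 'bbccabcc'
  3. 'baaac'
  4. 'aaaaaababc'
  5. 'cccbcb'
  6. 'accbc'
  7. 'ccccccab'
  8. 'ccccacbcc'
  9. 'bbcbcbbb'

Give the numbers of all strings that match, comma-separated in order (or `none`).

2, 5, 8, 9

1 → no match
2 → match
3 → no match
4 → no match
5 → match
6 → no match
7 → no match
8 → match
9 → match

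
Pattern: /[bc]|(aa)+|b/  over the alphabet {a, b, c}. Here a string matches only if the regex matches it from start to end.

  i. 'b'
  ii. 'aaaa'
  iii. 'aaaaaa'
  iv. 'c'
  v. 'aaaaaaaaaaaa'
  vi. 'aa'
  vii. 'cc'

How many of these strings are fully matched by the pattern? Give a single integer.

6

i → match
ii → match
iii → match
iv → match
v → match
vi → match
vii → no match
Total matched: 6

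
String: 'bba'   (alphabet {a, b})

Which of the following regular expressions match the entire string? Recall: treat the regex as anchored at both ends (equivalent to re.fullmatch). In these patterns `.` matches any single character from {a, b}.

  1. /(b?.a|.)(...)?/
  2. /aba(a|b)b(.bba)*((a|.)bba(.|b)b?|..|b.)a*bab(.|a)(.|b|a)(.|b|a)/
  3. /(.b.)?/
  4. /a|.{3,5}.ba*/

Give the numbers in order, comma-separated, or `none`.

1, 3

1 → match
2 → no match — must start with 'aba'
3 → match
4 → no match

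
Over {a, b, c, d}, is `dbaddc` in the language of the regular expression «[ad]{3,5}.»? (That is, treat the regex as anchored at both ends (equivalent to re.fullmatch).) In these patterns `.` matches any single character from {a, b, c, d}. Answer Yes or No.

No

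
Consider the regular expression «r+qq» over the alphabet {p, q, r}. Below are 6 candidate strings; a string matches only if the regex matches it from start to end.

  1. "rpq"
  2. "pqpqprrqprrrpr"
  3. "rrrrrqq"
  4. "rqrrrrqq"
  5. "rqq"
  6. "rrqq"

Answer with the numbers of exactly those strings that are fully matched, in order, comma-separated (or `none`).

1. "rpq" → no match — must end with "rqq"
2 → no match — must start with "r"
3. "rrrrrqq" → match
4. "rqrrrrqq" → no match
5. "rqq" → match
6. "rrqq" → match

3, 5, 6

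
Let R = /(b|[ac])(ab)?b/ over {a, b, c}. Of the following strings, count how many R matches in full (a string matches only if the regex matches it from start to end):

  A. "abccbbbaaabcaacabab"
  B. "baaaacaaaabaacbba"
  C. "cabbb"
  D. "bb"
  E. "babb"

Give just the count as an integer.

2

A → no match
B → no match — must end with "b"
C → no match
D → match
E → match
Total matched: 2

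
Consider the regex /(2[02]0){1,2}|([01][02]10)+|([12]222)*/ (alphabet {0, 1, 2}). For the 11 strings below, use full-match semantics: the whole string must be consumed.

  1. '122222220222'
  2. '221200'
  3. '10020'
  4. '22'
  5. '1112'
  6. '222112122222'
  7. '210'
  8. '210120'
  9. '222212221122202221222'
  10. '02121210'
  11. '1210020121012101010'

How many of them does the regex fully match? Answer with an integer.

1 → no match
2 → no match
3 → no match
4 → no match
5 → no match
6 → no match
7 → no match
8 → no match
9 → no match
10 → no match
11 → no match
Total matched: 0

0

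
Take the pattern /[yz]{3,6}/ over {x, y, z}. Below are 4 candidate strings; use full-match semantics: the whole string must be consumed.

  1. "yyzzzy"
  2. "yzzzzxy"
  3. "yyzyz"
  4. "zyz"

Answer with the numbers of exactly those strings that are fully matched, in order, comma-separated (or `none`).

1 → match
2 → no match
3 → match
4 → match

1, 3, 4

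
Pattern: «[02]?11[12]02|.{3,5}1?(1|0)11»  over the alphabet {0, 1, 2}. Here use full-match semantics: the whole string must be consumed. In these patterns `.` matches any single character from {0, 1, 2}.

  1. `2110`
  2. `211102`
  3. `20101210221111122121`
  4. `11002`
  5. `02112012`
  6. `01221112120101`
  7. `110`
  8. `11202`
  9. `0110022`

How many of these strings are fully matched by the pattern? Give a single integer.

2

1 → no match
2 → match
3 → no match
4 → no match
5 → no match
6 → no match
7 → no match
8 → match
9 → no match
Total matched: 2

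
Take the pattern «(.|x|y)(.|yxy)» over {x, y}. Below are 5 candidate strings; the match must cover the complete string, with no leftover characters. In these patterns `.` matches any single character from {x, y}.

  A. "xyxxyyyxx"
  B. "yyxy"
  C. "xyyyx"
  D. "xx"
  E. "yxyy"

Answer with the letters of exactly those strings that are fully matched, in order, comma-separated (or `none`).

A → no match
B → match
C → no match
D → match
E → no match

B, D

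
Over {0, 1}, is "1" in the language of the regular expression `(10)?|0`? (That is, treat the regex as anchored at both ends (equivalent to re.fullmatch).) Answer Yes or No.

No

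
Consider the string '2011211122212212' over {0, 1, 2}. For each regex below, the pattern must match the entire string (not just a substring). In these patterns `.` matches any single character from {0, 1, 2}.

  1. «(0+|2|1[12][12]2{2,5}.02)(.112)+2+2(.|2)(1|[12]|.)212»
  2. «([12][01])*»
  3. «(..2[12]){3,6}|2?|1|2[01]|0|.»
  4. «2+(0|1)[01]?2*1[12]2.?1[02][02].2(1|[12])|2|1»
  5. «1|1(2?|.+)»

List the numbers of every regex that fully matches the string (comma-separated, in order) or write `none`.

1

1 → match
2 → no match
3 → no match
4 → no match
5 → no match — must start with '1'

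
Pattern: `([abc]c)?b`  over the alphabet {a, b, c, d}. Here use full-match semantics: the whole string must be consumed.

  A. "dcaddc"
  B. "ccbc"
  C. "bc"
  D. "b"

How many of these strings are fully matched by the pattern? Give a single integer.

A → no match — must end with "b"
B → no match — must end with "b"
C → no match — must end with "b"
D → match
Total matched: 1

1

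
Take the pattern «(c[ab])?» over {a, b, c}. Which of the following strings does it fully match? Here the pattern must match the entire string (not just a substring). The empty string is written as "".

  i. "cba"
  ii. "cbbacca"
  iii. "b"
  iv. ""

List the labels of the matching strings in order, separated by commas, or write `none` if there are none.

iv

i → no match
ii → no match
iii → no match
iv → match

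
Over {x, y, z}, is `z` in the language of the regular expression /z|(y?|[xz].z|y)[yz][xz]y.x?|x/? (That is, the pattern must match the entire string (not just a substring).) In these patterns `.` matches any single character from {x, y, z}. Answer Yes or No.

Yes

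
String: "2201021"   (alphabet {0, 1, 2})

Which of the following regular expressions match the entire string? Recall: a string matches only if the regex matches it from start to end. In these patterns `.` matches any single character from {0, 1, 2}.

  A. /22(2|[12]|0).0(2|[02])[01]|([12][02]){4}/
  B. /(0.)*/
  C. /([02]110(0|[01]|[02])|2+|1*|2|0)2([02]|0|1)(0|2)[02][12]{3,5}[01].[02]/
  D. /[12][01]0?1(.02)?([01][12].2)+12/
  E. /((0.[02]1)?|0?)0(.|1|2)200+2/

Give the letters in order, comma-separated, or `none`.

A → match
B → no match
C → no match
D → no match — must end with "212"
E → no match — must end with "02"

A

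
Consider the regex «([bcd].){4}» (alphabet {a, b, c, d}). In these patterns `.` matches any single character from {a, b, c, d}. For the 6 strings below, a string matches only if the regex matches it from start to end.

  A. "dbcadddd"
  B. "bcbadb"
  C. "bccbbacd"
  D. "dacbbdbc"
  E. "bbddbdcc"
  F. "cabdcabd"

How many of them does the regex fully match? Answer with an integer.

5

A → match
B → no match
C → match
D → match
E → match
F → match
Total matched: 5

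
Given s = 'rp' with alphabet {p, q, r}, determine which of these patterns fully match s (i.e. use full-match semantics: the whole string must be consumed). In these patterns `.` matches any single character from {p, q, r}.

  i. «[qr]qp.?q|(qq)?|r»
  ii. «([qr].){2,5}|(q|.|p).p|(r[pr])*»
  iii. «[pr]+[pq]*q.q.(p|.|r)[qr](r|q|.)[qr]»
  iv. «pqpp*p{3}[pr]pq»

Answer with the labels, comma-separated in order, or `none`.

ii

i → no match
ii → match
iii → no match
iv → no match — must start with 'pqp'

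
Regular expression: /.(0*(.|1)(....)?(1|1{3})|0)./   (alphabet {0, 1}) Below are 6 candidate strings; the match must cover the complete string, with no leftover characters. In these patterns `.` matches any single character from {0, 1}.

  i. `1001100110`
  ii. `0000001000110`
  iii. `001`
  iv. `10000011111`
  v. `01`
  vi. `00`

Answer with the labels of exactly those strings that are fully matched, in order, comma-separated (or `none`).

i, ii, iii, iv

i. `1001100110` → match
ii → match
iii. `001` → match
iv. `10000011111` → match
v. `01` → no match
vi. `00` → no match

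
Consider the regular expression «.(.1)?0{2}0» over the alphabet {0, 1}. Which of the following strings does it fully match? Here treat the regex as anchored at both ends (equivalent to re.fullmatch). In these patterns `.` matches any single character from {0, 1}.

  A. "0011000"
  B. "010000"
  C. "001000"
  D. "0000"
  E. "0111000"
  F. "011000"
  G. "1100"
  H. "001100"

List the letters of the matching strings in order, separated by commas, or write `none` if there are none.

C, D, F

A → no match
B → no match
C → match
D → match
E → no match
F → match
G → no match
H → no match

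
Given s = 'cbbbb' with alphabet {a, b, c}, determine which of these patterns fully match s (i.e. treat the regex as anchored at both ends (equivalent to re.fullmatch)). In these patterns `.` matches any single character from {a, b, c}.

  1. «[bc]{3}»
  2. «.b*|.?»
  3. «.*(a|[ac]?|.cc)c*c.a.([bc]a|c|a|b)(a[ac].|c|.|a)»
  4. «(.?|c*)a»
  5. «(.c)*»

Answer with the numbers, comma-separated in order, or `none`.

2

1 → no match
2 → match
3 → no match
4 → no match — must end with 'a'
5 → no match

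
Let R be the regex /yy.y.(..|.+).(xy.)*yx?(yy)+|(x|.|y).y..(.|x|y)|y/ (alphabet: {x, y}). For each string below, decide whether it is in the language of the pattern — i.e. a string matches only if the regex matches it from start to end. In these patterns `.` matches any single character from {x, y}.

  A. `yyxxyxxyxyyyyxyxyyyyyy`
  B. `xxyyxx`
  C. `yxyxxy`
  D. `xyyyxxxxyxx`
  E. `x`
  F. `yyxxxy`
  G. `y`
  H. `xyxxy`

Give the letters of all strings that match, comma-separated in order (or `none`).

B, C, G

A → no match
B. `xxyyxx` → match
C. `yxyxxy` → match
D. `xyyyxxxxyxx` → no match
E. `x` → no match
F. `yyxxxy` → no match
G. `y` → match
H. `xyxxy` → no match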